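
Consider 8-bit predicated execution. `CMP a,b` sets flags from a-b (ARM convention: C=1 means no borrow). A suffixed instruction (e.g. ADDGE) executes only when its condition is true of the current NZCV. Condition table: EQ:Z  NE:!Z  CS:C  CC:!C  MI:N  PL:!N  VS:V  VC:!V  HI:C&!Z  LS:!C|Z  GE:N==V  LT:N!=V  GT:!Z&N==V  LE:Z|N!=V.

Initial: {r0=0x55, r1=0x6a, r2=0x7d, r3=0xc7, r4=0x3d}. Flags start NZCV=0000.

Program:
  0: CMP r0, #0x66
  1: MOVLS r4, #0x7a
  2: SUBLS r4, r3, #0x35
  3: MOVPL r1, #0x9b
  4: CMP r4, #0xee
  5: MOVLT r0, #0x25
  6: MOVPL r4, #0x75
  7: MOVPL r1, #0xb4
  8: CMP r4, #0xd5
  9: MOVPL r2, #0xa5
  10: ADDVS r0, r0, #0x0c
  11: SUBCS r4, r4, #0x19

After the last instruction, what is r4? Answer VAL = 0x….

VAL = 0x92

0: ✓ CMP  NZCV=1000
1: ✓ MOVLS  r4←0x7a
2: ✓ SUBLS  r4←0x92
3: · MOVPL
4: ✓ CMP  NZCV=1000
5: ✓ MOVLT  r0←0x25
6: · MOVPL
7: · MOVPL
8: ✓ CMP  NZCV=1000
9: · MOVPL
10: · ADDVS
11: · SUBCS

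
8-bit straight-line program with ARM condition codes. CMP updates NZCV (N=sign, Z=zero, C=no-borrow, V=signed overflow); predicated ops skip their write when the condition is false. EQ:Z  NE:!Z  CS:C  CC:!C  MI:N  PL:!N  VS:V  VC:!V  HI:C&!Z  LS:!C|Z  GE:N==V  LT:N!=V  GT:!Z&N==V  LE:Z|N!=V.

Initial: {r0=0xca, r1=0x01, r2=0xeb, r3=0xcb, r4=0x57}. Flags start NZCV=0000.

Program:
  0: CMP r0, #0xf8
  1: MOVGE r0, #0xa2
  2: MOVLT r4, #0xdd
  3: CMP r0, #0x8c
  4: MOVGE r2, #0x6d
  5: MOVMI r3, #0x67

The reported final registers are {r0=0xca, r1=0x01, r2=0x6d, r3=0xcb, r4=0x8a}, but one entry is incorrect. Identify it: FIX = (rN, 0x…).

FIX = (r4, 0xdd)

0: ✓ CMP  NZCV=1000
1: · MOVGE
2: ✓ MOVLT  r4←0xdd
3: ✓ CMP  NZCV=0010
4: ✓ MOVGE  r2←0x6d
5: · MOVMI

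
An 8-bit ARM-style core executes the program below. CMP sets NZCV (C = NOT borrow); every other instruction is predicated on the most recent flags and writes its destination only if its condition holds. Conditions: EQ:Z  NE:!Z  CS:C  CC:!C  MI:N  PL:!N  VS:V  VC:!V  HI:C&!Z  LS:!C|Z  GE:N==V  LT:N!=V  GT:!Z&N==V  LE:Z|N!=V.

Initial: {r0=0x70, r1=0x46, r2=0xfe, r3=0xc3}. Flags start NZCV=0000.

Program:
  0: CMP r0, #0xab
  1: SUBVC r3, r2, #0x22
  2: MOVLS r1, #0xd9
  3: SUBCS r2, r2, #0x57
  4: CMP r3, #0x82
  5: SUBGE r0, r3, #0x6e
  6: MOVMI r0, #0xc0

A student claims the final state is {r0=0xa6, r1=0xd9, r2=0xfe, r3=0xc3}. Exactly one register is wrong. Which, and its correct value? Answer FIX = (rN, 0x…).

FIX = (r0, 0x55)

0: ✓ CMP  NZCV=1001
1: · SUBVC
2: ✓ MOVLS  r1←0xd9
3: · SUBCS
4: ✓ CMP  NZCV=0010
5: ✓ SUBGE  r0←0x55
6: · MOVMI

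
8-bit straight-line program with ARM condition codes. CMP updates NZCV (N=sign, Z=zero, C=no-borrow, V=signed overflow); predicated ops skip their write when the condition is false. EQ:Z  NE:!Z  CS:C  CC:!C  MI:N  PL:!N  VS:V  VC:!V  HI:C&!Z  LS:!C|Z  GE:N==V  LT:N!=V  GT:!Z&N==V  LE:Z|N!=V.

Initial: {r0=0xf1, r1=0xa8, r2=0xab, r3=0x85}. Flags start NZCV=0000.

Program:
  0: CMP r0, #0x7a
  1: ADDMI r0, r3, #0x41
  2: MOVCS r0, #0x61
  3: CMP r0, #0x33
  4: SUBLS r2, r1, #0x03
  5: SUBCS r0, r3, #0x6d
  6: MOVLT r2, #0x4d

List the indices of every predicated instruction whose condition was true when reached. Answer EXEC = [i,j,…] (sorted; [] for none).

0: ✓ CMP  NZCV=0011
1: · ADDMI
2: ✓ MOVCS  r0←0x61
3: ✓ CMP  NZCV=0010
4: · SUBLS
5: ✓ SUBCS  r0←0x18
6: · MOVLT

EXEC = [2,5]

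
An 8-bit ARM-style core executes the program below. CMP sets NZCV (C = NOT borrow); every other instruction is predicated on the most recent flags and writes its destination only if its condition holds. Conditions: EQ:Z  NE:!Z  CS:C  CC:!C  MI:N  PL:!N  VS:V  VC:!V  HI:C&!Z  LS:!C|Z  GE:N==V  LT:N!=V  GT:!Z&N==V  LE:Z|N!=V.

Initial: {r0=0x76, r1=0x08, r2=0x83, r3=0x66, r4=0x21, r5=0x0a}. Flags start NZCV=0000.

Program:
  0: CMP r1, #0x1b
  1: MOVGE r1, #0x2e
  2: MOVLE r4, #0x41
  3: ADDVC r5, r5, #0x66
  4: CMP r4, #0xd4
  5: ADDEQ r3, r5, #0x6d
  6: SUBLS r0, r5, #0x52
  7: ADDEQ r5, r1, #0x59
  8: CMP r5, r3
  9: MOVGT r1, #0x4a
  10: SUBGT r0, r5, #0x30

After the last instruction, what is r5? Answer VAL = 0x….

[0] flags=1000 → (cmp)
[1] flags=1000 GE?F → skip
[2] flags=1000 LE?T → r4=0x41
[3] flags=1000 VC?T → r5=0x70
[4] flags=0000 → (cmp)
[5] flags=0000 EQ?F → skip
[6] flags=0000 LS?T → r0=0x1e
[7] flags=0000 EQ?F → skip
[8] flags=0010 → (cmp)
[9] flags=0010 GT?T → r1=0x4a
[10] flags=0010 GT?T → r0=0x40

VAL = 0x70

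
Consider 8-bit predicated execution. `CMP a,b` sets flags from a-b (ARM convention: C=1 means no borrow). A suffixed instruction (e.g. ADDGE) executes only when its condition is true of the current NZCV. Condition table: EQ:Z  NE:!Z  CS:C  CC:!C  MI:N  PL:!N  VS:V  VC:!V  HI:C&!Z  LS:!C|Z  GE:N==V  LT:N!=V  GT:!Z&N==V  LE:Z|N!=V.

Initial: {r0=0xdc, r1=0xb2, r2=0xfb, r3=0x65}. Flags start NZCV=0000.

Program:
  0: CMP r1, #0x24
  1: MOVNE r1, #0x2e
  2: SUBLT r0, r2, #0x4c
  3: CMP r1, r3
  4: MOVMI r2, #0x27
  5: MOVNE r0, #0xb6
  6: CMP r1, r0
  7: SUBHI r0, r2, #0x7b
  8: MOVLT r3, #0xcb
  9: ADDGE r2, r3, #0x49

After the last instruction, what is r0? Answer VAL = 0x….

VAL = 0xb6

0: ✓ CMP  NZCV=1010
1: ✓ MOVNE  r1←0x2e
2: ✓ SUBLT  r0←0xaf
3: ✓ CMP  NZCV=1000
4: ✓ MOVMI  r2←0x27
5: ✓ MOVNE  r0←0xb6
6: ✓ CMP  NZCV=0000
7: · SUBHI
8: · MOVLT
9: ✓ ADDGE  r2←0xae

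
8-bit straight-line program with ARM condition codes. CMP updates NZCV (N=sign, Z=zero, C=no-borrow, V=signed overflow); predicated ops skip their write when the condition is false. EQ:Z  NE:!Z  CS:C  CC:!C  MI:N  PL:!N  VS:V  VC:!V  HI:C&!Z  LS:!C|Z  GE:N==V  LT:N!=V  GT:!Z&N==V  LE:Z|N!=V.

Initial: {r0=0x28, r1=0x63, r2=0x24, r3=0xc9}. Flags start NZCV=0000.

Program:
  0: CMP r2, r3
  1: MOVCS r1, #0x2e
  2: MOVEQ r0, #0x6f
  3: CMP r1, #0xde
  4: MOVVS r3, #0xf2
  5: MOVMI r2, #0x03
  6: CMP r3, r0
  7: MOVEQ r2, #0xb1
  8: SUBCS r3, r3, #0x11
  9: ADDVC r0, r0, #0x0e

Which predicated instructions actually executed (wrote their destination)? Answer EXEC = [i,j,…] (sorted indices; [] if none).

0: ✓ CMP  NZCV=0000
1: · MOVCS
2: · MOVEQ
3: ✓ CMP  NZCV=1001
4: ✓ MOVVS  r3←0xf2
5: ✓ MOVMI  r2←0x03
6: ✓ CMP  NZCV=1010
7: · MOVEQ
8: ✓ SUBCS  r3←0xe1
9: ✓ ADDVC  r0←0x36

EXEC = [4,5,8,9]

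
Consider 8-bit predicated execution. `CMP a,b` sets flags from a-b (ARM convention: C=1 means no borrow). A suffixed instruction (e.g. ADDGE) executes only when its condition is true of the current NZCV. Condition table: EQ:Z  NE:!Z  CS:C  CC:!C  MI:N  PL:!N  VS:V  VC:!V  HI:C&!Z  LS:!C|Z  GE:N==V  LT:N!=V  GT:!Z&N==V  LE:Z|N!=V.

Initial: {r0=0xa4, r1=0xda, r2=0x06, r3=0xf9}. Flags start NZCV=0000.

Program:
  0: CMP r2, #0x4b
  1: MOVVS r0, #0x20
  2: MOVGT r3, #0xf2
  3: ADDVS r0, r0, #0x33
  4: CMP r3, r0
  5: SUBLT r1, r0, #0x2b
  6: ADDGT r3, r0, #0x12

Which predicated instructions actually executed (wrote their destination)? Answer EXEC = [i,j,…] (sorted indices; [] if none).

0: ✓ CMP  NZCV=1000
1: · MOVVS
2: · MOVGT
3: · ADDVS
4: ✓ CMP  NZCV=0010
5: · SUBLT
6: ✓ ADDGT  r3←0xb6

EXEC = [6]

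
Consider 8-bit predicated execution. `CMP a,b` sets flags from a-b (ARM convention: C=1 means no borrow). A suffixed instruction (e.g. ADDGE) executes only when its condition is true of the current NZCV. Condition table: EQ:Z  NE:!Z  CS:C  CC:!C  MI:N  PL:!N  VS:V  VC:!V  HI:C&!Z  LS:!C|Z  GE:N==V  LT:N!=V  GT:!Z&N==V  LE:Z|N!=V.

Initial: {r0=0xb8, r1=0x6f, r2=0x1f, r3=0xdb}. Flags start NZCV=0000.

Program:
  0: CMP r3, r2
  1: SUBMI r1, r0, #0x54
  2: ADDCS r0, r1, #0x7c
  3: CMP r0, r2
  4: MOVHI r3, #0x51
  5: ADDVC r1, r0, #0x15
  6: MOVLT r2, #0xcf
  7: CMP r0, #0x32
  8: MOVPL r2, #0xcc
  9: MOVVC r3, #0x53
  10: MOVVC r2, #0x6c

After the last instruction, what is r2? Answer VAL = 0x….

VAL = 0x6c

0: ✓ CMP  NZCV=1010
1: ✓ SUBMI  r1←0x64
2: ✓ ADDCS  r0←0xe0
3: ✓ CMP  NZCV=1010
4: ✓ MOVHI  r3←0x51
5: ✓ ADDVC  r1←0xf5
6: ✓ MOVLT  r2←0xcf
7: ✓ CMP  NZCV=1010
8: · MOVPL
9: ✓ MOVVC  r3←0x53
10: ✓ MOVVC  r2←0x6c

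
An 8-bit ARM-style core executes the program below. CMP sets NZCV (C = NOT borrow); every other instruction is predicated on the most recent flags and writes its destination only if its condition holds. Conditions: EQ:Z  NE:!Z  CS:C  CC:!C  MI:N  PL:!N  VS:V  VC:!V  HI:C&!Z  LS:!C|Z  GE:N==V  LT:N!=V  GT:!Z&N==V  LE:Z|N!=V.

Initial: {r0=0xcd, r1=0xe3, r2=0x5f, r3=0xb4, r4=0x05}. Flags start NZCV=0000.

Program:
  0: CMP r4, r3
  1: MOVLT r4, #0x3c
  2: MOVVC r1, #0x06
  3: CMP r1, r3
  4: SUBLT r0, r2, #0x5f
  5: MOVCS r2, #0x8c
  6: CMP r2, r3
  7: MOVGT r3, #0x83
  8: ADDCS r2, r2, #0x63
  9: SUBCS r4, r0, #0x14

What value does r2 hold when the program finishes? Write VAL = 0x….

VAL = 0x5f

0: ✓ CMP  NZCV=0000
1: · MOVLT
2: ✓ MOVVC  r1←0x06
3: ✓ CMP  NZCV=0000
4: · SUBLT
5: · MOVCS
6: ✓ CMP  NZCV=1001
7: ✓ MOVGT  r3←0x83
8: · ADDCS
9: · SUBCS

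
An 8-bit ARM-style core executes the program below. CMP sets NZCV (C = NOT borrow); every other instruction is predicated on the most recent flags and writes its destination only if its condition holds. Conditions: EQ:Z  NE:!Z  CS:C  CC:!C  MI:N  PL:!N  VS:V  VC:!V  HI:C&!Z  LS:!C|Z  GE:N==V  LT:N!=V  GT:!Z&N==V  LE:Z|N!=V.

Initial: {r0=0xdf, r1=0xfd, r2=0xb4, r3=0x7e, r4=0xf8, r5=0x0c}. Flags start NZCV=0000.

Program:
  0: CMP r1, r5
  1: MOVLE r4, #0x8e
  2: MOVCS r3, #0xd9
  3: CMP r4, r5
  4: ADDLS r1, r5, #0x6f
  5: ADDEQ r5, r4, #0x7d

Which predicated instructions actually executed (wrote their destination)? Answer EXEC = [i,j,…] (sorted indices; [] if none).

EXEC = [1,2]

[0] flags=1010 → (cmp)
[1] flags=1010 LE?T → r4=0x8e
[2] flags=1010 CS?T → r3=0xd9
[3] flags=1010 → (cmp)
[4] flags=1010 LS?F → skip
[5] flags=1010 EQ?F → skip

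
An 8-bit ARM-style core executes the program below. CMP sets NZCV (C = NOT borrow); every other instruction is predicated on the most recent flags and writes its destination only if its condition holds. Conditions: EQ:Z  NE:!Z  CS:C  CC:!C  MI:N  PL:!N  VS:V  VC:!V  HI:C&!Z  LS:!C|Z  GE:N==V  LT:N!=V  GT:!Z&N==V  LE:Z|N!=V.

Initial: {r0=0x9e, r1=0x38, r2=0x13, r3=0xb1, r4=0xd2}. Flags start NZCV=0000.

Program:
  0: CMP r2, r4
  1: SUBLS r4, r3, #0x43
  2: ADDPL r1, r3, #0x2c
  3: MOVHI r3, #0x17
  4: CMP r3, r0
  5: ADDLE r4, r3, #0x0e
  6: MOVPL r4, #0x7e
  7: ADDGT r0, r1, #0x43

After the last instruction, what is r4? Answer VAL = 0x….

0: ✓ CMP  NZCV=0000
1: ✓ SUBLS  r4←0x6e
2: ✓ ADDPL  r1←0xdd
3: · MOVHI
4: ✓ CMP  NZCV=0010
5: · ADDLE
6: ✓ MOVPL  r4←0x7e
7: ✓ ADDGT  r0←0x20

VAL = 0x7e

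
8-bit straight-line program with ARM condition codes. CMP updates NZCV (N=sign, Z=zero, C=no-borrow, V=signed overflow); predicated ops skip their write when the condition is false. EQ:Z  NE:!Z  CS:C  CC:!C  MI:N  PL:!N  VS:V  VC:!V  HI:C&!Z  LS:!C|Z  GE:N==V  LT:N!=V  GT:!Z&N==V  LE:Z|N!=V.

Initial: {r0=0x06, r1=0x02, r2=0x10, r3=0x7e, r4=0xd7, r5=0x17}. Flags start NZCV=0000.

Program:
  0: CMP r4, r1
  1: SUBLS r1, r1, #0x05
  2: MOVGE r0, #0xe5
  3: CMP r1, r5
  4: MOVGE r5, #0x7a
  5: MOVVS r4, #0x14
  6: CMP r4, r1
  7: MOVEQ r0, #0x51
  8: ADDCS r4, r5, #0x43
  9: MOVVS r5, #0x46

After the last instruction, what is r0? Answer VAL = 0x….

VAL = 0x06

[0] flags=1010 → (cmp)
[1] flags=1010 LS?F → skip
[2] flags=1010 GE?F → skip
[3] flags=1000 → (cmp)
[4] flags=1000 GE?F → skip
[5] flags=1000 VS?F → skip
[6] flags=1010 → (cmp)
[7] flags=1010 EQ?F → skip
[8] flags=1010 CS?T → r4=0x5a
[9] flags=1010 VS?F → skip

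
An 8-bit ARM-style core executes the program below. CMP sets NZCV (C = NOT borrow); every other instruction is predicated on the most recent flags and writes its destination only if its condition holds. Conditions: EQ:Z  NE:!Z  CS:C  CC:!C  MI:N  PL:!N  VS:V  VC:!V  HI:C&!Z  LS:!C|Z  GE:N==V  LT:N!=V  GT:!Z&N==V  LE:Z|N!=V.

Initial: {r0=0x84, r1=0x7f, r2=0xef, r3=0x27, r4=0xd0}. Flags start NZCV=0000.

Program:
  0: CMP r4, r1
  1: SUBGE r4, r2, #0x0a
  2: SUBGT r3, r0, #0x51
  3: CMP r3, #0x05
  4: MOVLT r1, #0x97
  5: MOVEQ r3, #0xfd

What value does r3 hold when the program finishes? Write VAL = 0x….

0: ✓ CMP  NZCV=0011
1: · SUBGE
2: · SUBGT
3: ✓ CMP  NZCV=0010
4: · MOVLT
5: · MOVEQ

VAL = 0x27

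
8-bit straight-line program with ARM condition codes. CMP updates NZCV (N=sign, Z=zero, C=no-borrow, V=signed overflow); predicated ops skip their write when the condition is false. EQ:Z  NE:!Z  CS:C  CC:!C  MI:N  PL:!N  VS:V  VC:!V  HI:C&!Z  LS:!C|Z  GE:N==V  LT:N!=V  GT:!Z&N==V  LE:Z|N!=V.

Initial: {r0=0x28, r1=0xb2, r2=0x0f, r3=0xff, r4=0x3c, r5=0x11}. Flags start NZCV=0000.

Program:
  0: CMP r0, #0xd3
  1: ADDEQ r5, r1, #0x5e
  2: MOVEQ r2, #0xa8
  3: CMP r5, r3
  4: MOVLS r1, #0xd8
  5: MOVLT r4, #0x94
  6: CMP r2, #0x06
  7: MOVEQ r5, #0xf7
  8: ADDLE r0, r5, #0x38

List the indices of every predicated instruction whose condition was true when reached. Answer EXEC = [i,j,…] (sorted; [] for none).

[0] flags=0000 → (cmp)
[1] flags=0000 EQ?F → skip
[2] flags=0000 EQ?F → skip
[3] flags=0000 → (cmp)
[4] flags=0000 LS?T → r1=0xd8
[5] flags=0000 LT?F → skip
[6] flags=0010 → (cmp)
[7] flags=0010 EQ?F → skip
[8] flags=0010 LE?F → skip

EXEC = [4]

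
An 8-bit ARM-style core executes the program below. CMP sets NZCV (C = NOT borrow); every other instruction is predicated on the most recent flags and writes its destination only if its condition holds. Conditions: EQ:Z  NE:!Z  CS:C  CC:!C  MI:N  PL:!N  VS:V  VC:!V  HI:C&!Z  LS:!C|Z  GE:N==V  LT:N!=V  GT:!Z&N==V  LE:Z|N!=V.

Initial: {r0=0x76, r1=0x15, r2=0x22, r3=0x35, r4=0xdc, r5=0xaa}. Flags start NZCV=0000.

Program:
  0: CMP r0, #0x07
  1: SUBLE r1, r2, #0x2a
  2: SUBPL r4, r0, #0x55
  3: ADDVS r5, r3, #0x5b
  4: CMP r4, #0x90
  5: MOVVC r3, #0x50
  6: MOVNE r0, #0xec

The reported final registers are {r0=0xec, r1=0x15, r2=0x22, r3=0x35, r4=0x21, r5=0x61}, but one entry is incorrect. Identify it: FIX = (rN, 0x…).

FIX = (r5, 0xaa)

0: ✓ CMP  NZCV=0010
1: · SUBLE
2: ✓ SUBPL  r4←0x21
3: · ADDVS
4: ✓ CMP  NZCV=1001
5: · MOVVC
6: ✓ MOVNE  r0←0xec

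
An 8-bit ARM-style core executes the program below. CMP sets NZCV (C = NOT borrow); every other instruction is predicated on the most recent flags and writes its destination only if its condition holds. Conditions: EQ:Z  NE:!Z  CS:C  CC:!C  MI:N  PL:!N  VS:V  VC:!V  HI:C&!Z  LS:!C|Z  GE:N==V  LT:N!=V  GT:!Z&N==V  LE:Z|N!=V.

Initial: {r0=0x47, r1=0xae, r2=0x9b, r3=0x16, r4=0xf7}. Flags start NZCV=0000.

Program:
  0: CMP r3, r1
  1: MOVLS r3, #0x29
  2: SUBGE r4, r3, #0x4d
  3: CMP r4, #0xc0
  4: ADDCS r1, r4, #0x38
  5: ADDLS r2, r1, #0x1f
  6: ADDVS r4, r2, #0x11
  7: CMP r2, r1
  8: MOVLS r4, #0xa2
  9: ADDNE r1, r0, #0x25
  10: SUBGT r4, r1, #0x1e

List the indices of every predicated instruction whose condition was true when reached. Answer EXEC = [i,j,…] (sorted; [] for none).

0: ✓ CMP  NZCV=0000
1: ✓ MOVLS  r3←0x29
2: ✓ SUBGE  r4←0xdc
3: ✓ CMP  NZCV=0010
4: ✓ ADDCS  r1←0x14
5: · ADDLS
6: · ADDVS
7: ✓ CMP  NZCV=1010
8: · MOVLS
9: ✓ ADDNE  r1←0x6c
10: · SUBGT

EXEC = [1,2,4,9]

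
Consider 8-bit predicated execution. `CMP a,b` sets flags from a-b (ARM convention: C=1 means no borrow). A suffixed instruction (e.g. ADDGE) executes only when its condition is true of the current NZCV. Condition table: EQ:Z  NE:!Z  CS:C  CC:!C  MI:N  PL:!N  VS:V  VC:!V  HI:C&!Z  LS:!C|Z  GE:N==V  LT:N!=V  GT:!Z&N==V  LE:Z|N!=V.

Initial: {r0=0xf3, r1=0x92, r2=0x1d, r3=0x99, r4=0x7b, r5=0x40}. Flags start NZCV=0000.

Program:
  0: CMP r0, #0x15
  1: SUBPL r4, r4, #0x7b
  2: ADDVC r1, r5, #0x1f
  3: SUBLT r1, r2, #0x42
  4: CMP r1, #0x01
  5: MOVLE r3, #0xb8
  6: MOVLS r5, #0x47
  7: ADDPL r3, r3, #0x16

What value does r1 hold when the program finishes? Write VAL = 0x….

VAL = 0xdb

[0] flags=1010 → (cmp)
[1] flags=1010 PL?F → skip
[2] flags=1010 VC?T → r1=0x5f
[3] flags=1010 LT?T → r1=0xdb
[4] flags=1010 → (cmp)
[5] flags=1010 LE?T → r3=0xb8
[6] flags=1010 LS?F → skip
[7] flags=1010 PL?F → skip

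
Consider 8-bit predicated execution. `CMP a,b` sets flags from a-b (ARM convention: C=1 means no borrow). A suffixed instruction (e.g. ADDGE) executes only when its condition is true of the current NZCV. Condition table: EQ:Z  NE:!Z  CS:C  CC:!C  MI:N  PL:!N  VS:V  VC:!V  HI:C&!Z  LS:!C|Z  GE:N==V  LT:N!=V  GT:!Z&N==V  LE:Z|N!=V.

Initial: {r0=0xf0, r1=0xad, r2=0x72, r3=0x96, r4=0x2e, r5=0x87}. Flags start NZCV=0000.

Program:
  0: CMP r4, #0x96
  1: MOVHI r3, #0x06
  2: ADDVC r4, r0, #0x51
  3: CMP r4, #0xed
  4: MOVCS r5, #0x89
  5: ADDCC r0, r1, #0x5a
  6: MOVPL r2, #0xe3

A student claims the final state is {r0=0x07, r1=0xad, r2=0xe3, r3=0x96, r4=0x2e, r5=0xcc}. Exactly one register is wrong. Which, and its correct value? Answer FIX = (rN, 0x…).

[0] flags=1001 → (cmp)
[1] flags=1001 HI?F → skip
[2] flags=1001 VC?F → skip
[3] flags=0000 → (cmp)
[4] flags=0000 CS?F → skip
[5] flags=0000 CC?T → r0=0x07
[6] flags=0000 PL?T → r2=0xe3

FIX = (r5, 0x87)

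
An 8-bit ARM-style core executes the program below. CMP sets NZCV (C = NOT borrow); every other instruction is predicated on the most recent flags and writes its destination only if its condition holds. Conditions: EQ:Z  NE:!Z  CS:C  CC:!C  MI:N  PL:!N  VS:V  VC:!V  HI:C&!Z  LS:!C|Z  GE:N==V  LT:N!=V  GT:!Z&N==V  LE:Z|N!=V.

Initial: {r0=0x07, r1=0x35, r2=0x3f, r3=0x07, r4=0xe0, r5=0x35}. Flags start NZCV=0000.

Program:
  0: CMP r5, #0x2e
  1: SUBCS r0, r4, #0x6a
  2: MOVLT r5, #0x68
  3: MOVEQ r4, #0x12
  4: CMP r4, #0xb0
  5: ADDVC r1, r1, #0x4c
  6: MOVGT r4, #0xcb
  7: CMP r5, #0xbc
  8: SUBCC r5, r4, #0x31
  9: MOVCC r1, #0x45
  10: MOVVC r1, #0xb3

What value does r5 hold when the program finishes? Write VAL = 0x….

[0] flags=0010 → (cmp)
[1] flags=0010 CS?T → r0=0x76
[2] flags=0010 LT?F → skip
[3] flags=0010 EQ?F → skip
[4] flags=0010 → (cmp)
[5] flags=0010 VC?T → r1=0x81
[6] flags=0010 GT?T → r4=0xcb
[7] flags=0000 → (cmp)
[8] flags=0000 CC?T → r5=0x9a
[9] flags=0000 CC?T → r1=0x45
[10] flags=0000 VC?T → r1=0xb3

VAL = 0x9a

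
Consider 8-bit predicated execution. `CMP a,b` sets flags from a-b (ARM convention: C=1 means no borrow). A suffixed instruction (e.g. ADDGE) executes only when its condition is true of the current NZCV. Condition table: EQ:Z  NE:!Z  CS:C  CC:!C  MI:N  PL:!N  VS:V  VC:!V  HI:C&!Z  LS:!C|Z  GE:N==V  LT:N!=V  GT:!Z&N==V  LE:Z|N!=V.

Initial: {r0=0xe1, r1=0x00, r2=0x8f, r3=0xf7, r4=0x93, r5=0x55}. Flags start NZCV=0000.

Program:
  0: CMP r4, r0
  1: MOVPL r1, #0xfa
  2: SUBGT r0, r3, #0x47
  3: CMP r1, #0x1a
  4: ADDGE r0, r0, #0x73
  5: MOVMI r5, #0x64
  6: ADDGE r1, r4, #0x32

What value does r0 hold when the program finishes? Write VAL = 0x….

0: ✓ CMP  NZCV=1000
1: · MOVPL
2: · SUBGT
3: ✓ CMP  NZCV=1000
4: · ADDGE
5: ✓ MOVMI  r5←0x64
6: · ADDGE

VAL = 0xe1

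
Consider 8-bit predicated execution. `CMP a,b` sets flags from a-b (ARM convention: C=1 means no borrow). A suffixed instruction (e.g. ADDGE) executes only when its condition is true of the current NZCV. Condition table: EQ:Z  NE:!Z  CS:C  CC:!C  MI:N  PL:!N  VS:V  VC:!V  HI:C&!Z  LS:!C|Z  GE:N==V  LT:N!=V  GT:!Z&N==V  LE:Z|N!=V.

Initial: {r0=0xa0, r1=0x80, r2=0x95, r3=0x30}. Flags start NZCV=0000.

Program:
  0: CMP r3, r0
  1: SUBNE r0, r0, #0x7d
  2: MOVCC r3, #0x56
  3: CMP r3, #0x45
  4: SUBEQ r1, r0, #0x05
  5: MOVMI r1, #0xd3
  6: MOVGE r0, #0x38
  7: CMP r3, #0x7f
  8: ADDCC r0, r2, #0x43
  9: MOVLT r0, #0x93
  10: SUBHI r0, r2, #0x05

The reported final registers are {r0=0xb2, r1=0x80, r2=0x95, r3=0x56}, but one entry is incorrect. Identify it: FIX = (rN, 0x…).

FIX = (r0, 0x93)

0: ✓ CMP  NZCV=1001
1: ✓ SUBNE  r0←0x23
2: ✓ MOVCC  r3←0x56
3: ✓ CMP  NZCV=0010
4: · SUBEQ
5: · MOVMI
6: ✓ MOVGE  r0←0x38
7: ✓ CMP  NZCV=1000
8: ✓ ADDCC  r0←0xd8
9: ✓ MOVLT  r0←0x93
10: · SUBHI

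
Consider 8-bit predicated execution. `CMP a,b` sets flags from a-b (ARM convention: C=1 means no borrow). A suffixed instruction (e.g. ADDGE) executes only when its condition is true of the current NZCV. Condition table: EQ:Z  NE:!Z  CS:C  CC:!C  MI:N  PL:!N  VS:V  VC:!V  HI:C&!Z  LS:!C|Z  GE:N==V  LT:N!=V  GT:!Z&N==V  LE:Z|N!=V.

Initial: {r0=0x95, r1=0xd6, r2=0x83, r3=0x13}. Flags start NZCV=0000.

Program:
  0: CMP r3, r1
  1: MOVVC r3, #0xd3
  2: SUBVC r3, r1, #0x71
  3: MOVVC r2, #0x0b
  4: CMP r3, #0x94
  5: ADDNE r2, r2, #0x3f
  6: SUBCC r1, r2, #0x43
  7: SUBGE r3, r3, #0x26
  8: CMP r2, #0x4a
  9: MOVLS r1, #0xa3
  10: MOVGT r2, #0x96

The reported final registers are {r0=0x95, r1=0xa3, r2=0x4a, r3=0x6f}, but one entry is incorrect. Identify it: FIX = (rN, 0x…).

0: ✓ CMP  NZCV=0000
1: ✓ MOVVC  r3←0xd3
2: ✓ SUBVC  r3←0x65
3: ✓ MOVVC  r2←0x0b
4: ✓ CMP  NZCV=1001
5: ✓ ADDNE  r2←0x4a
6: ✓ SUBCC  r1←0x07
7: ✓ SUBGE  r3←0x3f
8: ✓ CMP  NZCV=0110
9: ✓ MOVLS  r1←0xa3
10: · MOVGT

FIX = (r3, 0x3f)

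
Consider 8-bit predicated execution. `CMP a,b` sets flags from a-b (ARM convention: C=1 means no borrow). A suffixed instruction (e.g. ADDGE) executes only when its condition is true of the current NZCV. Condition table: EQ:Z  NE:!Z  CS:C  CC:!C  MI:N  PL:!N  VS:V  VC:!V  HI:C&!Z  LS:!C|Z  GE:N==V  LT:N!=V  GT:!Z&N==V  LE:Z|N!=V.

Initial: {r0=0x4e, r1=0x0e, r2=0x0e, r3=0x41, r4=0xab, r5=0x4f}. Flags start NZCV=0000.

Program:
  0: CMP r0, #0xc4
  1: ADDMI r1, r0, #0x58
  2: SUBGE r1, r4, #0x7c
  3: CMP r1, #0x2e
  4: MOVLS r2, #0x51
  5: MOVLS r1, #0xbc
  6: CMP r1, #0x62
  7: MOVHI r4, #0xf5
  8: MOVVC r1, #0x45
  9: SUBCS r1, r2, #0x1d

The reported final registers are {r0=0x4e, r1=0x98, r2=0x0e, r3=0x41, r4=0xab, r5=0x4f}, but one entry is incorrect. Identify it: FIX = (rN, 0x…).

FIX = (r1, 0x45)

[0] flags=1001 → (cmp)
[1] flags=1001 MI?T → r1=0xa6
[2] flags=1001 GE?T → r1=0x2f
[3] flags=0010 → (cmp)
[4] flags=0010 LS?F → skip
[5] flags=0010 LS?F → skip
[6] flags=1000 → (cmp)
[7] flags=1000 HI?F → skip
[8] flags=1000 VC?T → r1=0x45
[9] flags=1000 CS?F → skip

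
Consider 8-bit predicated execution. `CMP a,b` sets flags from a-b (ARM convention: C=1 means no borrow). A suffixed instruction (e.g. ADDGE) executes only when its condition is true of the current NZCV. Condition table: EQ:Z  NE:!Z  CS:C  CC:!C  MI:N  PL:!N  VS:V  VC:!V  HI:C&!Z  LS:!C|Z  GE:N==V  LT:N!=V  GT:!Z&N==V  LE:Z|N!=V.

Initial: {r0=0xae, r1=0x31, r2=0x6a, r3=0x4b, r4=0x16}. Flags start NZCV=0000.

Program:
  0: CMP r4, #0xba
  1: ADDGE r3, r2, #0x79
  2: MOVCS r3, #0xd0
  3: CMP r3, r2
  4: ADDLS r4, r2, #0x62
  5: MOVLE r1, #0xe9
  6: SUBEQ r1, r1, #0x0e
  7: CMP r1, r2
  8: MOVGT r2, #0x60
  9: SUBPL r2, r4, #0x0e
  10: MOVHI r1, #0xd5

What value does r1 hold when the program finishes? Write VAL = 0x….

[0] flags=0000 → (cmp)
[1] flags=0000 GE?T → r3=0xe3
[2] flags=0000 CS?F → skip
[3] flags=0011 → (cmp)
[4] flags=0011 LS?F → skip
[5] flags=0011 LE?T → r1=0xe9
[6] flags=0011 EQ?F → skip
[7] flags=0011 → (cmp)
[8] flags=0011 GT?F → skip
[9] flags=0011 PL?T → r2=0x08
[10] flags=0011 HI?T → r1=0xd5

VAL = 0xd5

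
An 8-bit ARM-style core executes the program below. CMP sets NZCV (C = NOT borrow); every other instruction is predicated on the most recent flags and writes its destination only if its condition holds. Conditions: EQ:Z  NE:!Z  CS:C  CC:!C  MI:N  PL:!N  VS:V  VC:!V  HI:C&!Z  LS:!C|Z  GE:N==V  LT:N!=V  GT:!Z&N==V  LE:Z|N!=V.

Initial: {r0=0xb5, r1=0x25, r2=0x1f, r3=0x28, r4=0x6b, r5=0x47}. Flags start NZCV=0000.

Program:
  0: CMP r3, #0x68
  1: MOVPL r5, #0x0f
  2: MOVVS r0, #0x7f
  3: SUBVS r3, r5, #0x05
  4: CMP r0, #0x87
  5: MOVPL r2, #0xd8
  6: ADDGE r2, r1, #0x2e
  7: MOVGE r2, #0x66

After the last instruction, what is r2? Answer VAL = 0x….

0: ✓ CMP  NZCV=1000
1: · MOVPL
2: · MOVVS
3: · SUBVS
4: ✓ CMP  NZCV=0010
5: ✓ MOVPL  r2←0xd8
6: ✓ ADDGE  r2←0x53
7: ✓ MOVGE  r2←0x66

VAL = 0x66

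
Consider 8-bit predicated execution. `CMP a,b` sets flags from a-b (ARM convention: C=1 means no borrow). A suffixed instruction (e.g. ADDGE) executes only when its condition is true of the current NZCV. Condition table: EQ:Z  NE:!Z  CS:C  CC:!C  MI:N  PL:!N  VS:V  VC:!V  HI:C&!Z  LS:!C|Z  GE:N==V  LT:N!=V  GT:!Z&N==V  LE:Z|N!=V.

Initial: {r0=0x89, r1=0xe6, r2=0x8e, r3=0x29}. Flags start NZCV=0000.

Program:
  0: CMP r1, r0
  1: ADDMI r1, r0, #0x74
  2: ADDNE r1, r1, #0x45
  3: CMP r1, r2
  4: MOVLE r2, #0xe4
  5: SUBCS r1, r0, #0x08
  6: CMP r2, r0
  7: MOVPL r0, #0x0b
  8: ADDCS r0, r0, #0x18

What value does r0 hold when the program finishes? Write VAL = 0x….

0: ✓ CMP  NZCV=0010
1: · ADDMI
2: ✓ ADDNE  r1←0x2b
3: ✓ CMP  NZCV=1001
4: · MOVLE
5: · SUBCS
6: ✓ CMP  NZCV=0010
7: ✓ MOVPL  r0←0x0b
8: ✓ ADDCS  r0←0x23

VAL = 0x23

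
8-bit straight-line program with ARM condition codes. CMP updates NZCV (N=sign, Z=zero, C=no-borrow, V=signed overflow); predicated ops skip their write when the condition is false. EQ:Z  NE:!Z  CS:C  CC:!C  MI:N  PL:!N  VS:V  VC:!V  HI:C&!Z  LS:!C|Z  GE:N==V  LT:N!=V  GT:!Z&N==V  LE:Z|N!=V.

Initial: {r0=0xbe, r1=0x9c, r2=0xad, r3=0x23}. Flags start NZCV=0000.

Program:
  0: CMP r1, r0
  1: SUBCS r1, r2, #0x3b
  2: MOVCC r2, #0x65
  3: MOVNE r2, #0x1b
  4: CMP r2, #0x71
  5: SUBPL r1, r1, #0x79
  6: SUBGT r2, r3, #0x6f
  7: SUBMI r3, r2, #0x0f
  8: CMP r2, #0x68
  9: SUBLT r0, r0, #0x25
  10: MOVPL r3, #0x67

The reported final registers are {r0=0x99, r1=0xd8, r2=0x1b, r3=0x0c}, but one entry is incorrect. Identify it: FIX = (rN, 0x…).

FIX = (r1, 0x9c)

0: ✓ CMP  NZCV=1000
1: · SUBCS
2: ✓ MOVCC  r2←0x65
3: ✓ MOVNE  r2←0x1b
4: ✓ CMP  NZCV=1000
5: · SUBPL
6: · SUBGT
7: ✓ SUBMI  r3←0x0c
8: ✓ CMP  NZCV=1000
9: ✓ SUBLT  r0←0x99
10: · MOVPL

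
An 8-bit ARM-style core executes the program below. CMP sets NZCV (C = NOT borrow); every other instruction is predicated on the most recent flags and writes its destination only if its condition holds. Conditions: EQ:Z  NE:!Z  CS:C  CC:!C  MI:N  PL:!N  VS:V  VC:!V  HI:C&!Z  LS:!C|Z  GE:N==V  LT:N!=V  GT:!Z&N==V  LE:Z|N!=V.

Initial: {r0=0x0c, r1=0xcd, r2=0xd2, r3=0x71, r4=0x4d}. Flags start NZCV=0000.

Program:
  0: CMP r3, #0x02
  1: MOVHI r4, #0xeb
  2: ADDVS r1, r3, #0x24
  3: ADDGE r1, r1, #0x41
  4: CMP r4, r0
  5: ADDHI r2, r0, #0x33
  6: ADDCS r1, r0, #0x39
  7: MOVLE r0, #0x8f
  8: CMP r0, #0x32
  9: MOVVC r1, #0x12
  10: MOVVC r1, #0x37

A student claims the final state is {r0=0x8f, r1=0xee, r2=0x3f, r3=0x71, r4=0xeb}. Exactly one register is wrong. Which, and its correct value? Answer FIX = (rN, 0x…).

0: ✓ CMP  NZCV=0010
1: ✓ MOVHI  r4←0xeb
2: · ADDVS
3: ✓ ADDGE  r1←0x0e
4: ✓ CMP  NZCV=1010
5: ✓ ADDHI  r2←0x3f
6: ✓ ADDCS  r1←0x45
7: ✓ MOVLE  r0←0x8f
8: ✓ CMP  NZCV=0011
9: · MOVVC
10: · MOVVC

FIX = (r1, 0x45)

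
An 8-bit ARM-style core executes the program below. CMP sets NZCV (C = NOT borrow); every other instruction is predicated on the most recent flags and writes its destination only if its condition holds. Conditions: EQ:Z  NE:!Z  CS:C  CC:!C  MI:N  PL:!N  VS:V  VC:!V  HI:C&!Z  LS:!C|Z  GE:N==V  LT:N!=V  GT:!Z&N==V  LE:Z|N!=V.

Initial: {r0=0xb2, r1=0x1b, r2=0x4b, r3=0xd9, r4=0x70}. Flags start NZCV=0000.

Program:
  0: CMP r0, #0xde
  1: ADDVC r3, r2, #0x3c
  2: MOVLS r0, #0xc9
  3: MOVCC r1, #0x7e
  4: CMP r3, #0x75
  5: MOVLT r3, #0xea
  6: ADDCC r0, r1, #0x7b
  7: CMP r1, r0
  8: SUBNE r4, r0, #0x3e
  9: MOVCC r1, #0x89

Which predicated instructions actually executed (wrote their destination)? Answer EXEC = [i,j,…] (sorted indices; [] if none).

0: ✓ CMP  NZCV=1000
1: ✓ ADDVC  r3←0x87
2: ✓ MOVLS  r0←0xc9
3: ✓ MOVCC  r1←0x7e
4: ✓ CMP  NZCV=0011
5: ✓ MOVLT  r3←0xea
6: · ADDCC
7: ✓ CMP  NZCV=1001
8: ✓ SUBNE  r4←0x8b
9: ✓ MOVCC  r1←0x89

EXEC = [1,2,3,5,8,9]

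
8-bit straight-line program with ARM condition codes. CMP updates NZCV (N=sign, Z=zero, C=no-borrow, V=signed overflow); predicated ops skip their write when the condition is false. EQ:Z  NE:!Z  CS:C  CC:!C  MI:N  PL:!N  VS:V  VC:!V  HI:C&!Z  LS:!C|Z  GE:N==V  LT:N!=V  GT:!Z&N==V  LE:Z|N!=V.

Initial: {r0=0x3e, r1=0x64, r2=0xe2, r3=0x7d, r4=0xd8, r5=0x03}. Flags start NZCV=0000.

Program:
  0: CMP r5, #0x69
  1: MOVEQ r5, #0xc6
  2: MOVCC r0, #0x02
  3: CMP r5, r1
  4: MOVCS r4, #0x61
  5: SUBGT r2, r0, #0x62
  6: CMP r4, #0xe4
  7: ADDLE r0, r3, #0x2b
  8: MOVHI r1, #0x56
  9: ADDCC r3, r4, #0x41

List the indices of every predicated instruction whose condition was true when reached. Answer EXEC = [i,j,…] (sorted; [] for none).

EXEC = [2,7,9]

[0] flags=1000 → (cmp)
[1] flags=1000 EQ?F → skip
[2] flags=1000 CC?T → r0=0x02
[3] flags=1000 → (cmp)
[4] flags=1000 CS?F → skip
[5] flags=1000 GT?F → skip
[6] flags=1000 → (cmp)
[7] flags=1000 LE?T → r0=0xa8
[8] flags=1000 HI?F → skip
[9] flags=1000 CC?T → r3=0x19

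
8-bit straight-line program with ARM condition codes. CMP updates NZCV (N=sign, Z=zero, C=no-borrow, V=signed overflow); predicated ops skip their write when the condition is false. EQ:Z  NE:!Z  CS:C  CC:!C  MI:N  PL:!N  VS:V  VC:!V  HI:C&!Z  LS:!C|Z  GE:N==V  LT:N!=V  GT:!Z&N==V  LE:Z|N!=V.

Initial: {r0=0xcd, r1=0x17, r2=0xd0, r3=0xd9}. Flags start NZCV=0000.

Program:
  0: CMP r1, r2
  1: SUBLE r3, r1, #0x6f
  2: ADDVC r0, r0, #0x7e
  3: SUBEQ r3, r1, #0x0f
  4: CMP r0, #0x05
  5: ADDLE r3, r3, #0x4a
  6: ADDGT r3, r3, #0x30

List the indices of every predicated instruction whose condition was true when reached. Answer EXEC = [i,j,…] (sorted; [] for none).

0: ✓ CMP  NZCV=0000
1: · SUBLE
2: ✓ ADDVC  r0←0x4b
3: · SUBEQ
4: ✓ CMP  NZCV=0010
5: · ADDLE
6: ✓ ADDGT  r3←0x09

EXEC = [2,6]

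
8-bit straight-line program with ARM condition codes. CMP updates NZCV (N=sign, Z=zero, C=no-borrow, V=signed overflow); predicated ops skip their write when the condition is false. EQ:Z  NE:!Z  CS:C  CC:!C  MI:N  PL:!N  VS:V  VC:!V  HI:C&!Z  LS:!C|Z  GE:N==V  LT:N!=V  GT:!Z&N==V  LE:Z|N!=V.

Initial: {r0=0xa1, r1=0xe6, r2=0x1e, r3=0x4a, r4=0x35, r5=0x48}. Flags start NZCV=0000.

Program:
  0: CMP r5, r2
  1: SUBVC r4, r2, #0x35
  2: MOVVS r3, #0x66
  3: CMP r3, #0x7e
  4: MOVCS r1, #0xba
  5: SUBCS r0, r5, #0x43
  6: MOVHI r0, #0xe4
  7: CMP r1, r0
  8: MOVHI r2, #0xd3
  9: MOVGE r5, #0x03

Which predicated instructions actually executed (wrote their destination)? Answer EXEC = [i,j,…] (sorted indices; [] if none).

0: ✓ CMP  NZCV=0010
1: ✓ SUBVC  r4←0xe9
2: · MOVVS
3: ✓ CMP  NZCV=1000
4: · MOVCS
5: · SUBCS
6: · MOVHI
7: ✓ CMP  NZCV=0010
8: ✓ MOVHI  r2←0xd3
9: ✓ MOVGE  r5←0x03

EXEC = [1,8,9]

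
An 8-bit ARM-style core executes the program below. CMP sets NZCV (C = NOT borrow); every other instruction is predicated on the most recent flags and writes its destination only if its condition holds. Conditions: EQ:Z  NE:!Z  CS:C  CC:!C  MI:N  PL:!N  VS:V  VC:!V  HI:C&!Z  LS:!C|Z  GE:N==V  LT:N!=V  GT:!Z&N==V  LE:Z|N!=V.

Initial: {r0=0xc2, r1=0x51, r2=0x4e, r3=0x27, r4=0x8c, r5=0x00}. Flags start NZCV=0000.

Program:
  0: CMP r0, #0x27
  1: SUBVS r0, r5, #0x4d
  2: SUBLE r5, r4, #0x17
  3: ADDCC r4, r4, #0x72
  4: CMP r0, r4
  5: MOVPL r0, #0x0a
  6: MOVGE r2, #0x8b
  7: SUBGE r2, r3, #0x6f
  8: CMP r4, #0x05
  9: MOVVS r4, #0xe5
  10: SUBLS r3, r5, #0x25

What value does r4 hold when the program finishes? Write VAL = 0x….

[0] flags=1010 → (cmp)
[1] flags=1010 VS?F → skip
[2] flags=1010 LE?T → r5=0x75
[3] flags=1010 CC?F → skip
[4] flags=0010 → (cmp)
[5] flags=0010 PL?T → r0=0x0a
[6] flags=0010 GE?T → r2=0x8b
[7] flags=0010 GE?T → r2=0xb8
[8] flags=1010 → (cmp)
[9] flags=1010 VS?F → skip
[10] flags=1010 LS?F → skip

VAL = 0x8c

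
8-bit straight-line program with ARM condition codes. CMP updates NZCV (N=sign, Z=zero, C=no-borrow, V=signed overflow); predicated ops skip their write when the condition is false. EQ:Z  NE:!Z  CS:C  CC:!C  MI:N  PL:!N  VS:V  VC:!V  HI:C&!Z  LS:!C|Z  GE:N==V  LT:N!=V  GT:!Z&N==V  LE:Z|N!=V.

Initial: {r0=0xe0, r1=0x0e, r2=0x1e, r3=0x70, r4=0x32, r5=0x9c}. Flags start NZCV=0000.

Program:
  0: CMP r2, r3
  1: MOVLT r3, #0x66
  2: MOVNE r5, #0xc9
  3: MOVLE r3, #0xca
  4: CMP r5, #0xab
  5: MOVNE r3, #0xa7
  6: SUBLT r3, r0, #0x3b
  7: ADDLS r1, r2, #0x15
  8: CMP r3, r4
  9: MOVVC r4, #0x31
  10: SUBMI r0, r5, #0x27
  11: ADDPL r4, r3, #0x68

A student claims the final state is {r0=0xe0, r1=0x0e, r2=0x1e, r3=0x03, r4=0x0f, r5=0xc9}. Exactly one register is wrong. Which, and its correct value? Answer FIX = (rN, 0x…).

FIX = (r3, 0xa7)

[0] flags=1000 → (cmp)
[1] flags=1000 LT?T → r3=0x66
[2] flags=1000 NE?T → r5=0xc9
[3] flags=1000 LE?T → r3=0xca
[4] flags=0010 → (cmp)
[5] flags=0010 NE?T → r3=0xa7
[6] flags=0010 LT?F → skip
[7] flags=0010 LS?F → skip
[8] flags=0011 → (cmp)
[9] flags=0011 VC?F → skip
[10] flags=0011 MI?F → skip
[11] flags=0011 PL?T → r4=0x0f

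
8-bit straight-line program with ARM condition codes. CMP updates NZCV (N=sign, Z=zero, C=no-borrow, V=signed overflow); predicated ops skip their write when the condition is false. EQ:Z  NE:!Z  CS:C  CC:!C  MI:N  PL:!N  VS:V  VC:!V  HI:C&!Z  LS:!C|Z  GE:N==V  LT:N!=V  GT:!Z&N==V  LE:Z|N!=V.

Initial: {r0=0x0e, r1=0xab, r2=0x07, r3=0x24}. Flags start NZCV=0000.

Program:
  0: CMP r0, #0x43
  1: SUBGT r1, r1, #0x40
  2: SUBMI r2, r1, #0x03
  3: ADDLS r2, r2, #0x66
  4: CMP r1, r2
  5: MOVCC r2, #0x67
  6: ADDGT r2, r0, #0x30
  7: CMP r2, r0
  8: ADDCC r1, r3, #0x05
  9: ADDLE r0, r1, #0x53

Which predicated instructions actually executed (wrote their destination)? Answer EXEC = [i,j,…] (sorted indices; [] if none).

[0] flags=1000 → (cmp)
[1] flags=1000 GT?F → skip
[2] flags=1000 MI?T → r2=0xa8
[3] flags=1000 LS?T → r2=0x0e
[4] flags=1010 → (cmp)
[5] flags=1010 CC?F → skip
[6] flags=1010 GT?F → skip
[7] flags=0110 → (cmp)
[8] flags=0110 CC?F → skip
[9] flags=0110 LE?T → r0=0xfe

EXEC = [2,3,9]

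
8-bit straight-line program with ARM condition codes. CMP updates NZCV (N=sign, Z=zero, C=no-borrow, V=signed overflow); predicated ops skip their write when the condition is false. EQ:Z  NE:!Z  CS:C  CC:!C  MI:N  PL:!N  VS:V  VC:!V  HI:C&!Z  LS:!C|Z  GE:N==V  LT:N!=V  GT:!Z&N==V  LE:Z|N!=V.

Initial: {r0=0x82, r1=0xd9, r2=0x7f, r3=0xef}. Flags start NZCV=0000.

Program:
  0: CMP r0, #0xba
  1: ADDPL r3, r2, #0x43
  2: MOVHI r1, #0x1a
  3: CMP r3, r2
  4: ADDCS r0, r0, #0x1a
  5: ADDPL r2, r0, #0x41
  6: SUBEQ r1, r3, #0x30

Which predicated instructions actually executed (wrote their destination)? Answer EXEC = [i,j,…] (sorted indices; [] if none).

EXEC = [4,5]

[0] flags=1000 → (cmp)
[1] flags=1000 PL?F → skip
[2] flags=1000 HI?F → skip
[3] flags=0011 → (cmp)
[4] flags=0011 CS?T → r0=0x9c
[5] flags=0011 PL?T → r2=0xdd
[6] flags=0011 EQ?F → skip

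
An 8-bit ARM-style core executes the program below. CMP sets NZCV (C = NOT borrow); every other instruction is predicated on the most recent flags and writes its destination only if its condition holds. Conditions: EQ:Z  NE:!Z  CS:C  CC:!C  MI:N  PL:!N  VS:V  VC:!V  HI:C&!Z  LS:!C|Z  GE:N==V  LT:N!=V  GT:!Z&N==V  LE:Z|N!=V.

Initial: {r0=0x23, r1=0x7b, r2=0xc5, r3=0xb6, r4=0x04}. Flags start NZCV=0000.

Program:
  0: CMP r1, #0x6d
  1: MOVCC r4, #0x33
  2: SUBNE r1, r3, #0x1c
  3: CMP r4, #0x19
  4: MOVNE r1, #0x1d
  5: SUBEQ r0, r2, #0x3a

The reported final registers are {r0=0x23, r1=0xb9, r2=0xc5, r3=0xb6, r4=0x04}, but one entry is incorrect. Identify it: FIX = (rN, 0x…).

FIX = (r1, 0x1d)

0: ✓ CMP  NZCV=0010
1: · MOVCC
2: ✓ SUBNE  r1←0x9a
3: ✓ CMP  NZCV=1000
4: ✓ MOVNE  r1←0x1d
5: · SUBEQ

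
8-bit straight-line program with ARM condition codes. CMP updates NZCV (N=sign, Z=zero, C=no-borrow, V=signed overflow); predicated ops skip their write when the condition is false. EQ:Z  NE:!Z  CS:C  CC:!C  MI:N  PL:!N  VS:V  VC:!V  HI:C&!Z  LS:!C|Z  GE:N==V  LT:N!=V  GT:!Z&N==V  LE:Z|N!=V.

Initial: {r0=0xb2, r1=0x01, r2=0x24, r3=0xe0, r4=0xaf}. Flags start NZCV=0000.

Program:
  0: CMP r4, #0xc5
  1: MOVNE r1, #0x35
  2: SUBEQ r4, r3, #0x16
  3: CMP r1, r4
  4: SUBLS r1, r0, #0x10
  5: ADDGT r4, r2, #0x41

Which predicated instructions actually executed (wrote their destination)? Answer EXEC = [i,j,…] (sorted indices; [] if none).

[0] flags=1000 → (cmp)
[1] flags=1000 NE?T → r1=0x35
[2] flags=1000 EQ?F → skip
[3] flags=1001 → (cmp)
[4] flags=1001 LS?T → r1=0xa2
[5] flags=1001 GT?T → r4=0x65

EXEC = [1,4,5]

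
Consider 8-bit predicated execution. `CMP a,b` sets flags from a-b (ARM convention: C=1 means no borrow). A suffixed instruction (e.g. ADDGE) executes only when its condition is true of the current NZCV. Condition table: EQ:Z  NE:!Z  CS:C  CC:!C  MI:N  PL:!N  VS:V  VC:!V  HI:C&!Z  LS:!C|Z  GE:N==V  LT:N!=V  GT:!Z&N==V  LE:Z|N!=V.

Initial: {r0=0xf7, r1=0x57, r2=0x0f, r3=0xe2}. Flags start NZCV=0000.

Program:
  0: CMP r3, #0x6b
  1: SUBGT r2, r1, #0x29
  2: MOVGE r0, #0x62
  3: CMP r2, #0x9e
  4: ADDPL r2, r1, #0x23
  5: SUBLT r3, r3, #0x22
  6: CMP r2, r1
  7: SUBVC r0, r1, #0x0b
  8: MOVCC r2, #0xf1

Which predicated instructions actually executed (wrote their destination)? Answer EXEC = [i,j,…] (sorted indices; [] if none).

[0] flags=0011 → (cmp)
[1] flags=0011 GT?F → skip
[2] flags=0011 GE?F → skip
[3] flags=0000 → (cmp)
[4] flags=0000 PL?T → r2=0x7a
[5] flags=0000 LT?F → skip
[6] flags=0010 → (cmp)
[7] flags=0010 VC?T → r0=0x4c
[8] flags=0010 CC?F → skip

EXEC = [4,7]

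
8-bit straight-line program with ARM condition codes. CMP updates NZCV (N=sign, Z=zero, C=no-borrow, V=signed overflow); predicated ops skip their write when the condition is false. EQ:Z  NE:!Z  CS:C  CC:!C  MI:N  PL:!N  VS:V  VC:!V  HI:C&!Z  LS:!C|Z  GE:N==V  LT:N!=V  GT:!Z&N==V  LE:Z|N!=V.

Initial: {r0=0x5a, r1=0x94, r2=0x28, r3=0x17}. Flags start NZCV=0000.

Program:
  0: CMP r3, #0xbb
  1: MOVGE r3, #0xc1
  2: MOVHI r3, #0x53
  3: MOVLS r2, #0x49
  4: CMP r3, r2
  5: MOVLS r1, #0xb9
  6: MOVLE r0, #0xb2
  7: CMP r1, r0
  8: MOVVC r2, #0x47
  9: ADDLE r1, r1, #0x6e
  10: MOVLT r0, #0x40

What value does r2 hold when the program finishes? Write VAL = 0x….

0: ✓ CMP  NZCV=0000
1: ✓ MOVGE  r3←0xc1
2: · MOVHI
3: ✓ MOVLS  r2←0x49
4: ✓ CMP  NZCV=0011
5: · MOVLS
6: ✓ MOVLE  r0←0xb2
7: ✓ CMP  NZCV=1000
8: ✓ MOVVC  r2←0x47
9: ✓ ADDLE  r1←0x02
10: ✓ MOVLT  r0←0x40

VAL = 0x47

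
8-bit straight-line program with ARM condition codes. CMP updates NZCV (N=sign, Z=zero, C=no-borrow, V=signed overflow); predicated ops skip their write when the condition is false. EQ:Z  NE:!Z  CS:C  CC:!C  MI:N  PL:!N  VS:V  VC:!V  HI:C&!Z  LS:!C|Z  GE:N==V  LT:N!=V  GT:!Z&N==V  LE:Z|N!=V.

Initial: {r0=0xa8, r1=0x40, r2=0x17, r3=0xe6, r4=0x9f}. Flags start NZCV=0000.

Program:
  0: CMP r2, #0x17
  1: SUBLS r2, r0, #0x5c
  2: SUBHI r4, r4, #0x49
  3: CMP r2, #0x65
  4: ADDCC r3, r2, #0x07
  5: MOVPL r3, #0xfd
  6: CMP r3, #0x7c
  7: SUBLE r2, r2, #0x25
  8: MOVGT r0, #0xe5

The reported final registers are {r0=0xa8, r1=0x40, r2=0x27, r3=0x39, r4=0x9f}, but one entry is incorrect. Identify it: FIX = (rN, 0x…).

0: ✓ CMP  NZCV=0110
1: ✓ SUBLS  r2←0x4c
2: · SUBHI
3: ✓ CMP  NZCV=1000
4: ✓ ADDCC  r3←0x53
5: · MOVPL
6: ✓ CMP  NZCV=1000
7: ✓ SUBLE  r2←0x27
8: · MOVGT

FIX = (r3, 0x53)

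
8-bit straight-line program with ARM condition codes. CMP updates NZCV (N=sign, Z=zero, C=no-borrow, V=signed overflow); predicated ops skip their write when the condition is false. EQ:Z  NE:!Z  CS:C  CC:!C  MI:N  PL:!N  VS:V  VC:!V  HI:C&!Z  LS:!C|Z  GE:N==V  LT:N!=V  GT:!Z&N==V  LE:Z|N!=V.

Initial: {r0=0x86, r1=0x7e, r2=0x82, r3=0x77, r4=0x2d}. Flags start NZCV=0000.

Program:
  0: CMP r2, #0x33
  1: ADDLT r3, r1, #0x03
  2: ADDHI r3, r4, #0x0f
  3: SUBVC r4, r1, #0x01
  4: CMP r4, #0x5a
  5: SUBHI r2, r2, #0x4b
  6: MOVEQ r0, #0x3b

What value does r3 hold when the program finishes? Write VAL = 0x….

0: ✓ CMP  NZCV=0011
1: ✓ ADDLT  r3←0x81
2: ✓ ADDHI  r3←0x3c
3: · SUBVC
4: ✓ CMP  NZCV=1000
5: · SUBHI
6: · MOVEQ

VAL = 0x3c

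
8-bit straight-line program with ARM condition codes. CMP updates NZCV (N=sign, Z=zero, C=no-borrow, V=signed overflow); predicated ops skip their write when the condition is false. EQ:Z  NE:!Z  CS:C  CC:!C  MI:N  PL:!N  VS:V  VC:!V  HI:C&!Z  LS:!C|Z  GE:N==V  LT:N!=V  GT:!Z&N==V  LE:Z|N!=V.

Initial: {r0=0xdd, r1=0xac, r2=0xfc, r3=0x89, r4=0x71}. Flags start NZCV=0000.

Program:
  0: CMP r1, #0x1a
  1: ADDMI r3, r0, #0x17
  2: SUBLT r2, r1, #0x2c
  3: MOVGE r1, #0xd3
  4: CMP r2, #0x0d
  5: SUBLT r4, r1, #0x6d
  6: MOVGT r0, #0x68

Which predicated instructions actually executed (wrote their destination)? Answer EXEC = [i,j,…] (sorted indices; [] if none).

[0] flags=1010 → (cmp)
[1] flags=1010 MI?T → r3=0xf4
[2] flags=1010 LT?T → r2=0x80
[3] flags=1010 GE?F → skip
[4] flags=0011 → (cmp)
[5] flags=0011 LT?T → r4=0x3f
[6] flags=0011 GT?F → skip

EXEC = [1,2,5]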